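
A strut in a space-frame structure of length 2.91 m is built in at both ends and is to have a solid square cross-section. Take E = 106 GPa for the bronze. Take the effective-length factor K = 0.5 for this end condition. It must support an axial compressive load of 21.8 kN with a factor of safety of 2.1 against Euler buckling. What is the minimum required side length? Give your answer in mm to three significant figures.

Required P_cr = n·P = 2.1 × 21.8 = 45.78 kN
L_e = K·L = 0.5 × 2.91 = 1.455 m
Required I = P_cr·L_e²/(π²E) = 4.578×10^4 × 1.455² / (π² × 1.06×10^11) = 9.264×10^-8 m⁴
I_req = 9.264×10^4 mm⁴
Solid square: I = a⁴/12  ⇒  a = (12I)^(1/4) = (12×9.264×10^4)^(1/4) = 32.5 mm

a ≈ 32.5 mm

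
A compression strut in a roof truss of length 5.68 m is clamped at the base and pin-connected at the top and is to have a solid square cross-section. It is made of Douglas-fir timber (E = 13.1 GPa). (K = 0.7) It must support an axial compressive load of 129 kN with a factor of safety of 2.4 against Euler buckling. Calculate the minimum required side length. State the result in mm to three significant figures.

Required P_cr = n·P = 2.4 × 129 = 309.6 kN
L_e = K·L = 0.7 × 5.68 = 3.976 m
Required I = P_cr·L_e²/(π²E) = 3.096×10^5 × 3.976² / (π² × 1.31×10^10) = 3.785×10^-5 m⁴
I_req = 3.785×10^7 mm⁴
Solid square: I = a⁴/12  ⇒  a = (12I)^(1/4) = (12×3.785×10^7)^(1/4) = 146 mm

a ≈ 146 mm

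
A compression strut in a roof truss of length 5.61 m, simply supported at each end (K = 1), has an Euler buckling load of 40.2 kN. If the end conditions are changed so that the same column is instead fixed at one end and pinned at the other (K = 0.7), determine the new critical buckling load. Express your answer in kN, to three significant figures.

P_cr ≈ 82.0 kN

P_cr ∝ 1/K², so P_cr,new = P_cr,old × (K_old/K_new)² = 40.2 × (1/0.7)²
= 40.2 × 2.041 = 82.0 kN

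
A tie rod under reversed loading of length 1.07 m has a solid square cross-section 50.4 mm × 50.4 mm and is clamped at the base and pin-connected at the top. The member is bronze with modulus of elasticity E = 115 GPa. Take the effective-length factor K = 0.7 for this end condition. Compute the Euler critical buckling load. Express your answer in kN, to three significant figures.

I = a⁴/12 = 50.4⁴/12 = 5.377×10^5 mm⁴
I = 5.377×10^5 mm⁴ = 5.377×10^-7 m⁴
Effective length L_e = K·L = 0.7 × 1.07 = 0.7490 m
P_cr = π²EI / L_e² = π² × 115×10⁹ × 5.377×10^-7 / 0.7490² = 1.088×10^6 N

P_cr ≈ 1090 kN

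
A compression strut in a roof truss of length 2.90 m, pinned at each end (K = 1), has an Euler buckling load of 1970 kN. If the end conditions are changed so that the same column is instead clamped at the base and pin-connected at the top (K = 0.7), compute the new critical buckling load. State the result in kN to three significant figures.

P_cr ≈ 4020 kN

P_cr ∝ 1/K², so P_cr,new = P_cr,old × (K_old/K_new)² = 1970 × (1/0.7)²
= 1970 × 2.041 = 4020 kN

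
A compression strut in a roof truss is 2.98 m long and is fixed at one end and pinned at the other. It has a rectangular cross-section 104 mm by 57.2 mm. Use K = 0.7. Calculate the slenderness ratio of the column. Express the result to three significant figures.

For a rectangle r_min = b/√12 = 57.2/√12 = 16.51 mm
L_e = K·L = 0.7 × 2.98 m = 2.086 m = 2086.0 mm
λ = L_e / r_min = 2086.0 / 16.51 = 126

λ ≈ 126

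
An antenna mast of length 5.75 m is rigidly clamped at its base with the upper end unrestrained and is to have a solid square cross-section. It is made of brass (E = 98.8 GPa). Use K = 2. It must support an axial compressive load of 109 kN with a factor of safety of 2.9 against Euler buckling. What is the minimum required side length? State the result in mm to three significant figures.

a ≈ 151 mm

Required P_cr = n·P = 2.9 × 109 = 316.1 kN
L_e = K·L = 2 × 5.75 = 11.50 m
Required I = P_cr·L_e²/(π²E) = 3.161×10^5 × 11.50² / (π² × 9.88×10^10) = 4.287×10^-5 m⁴
I_req = 4.287×10^7 mm⁴
Solid square: I = a⁴/12  ⇒  a = (12I)^(1/4) = (12×4.287×10^7)^(1/4) = 151 mm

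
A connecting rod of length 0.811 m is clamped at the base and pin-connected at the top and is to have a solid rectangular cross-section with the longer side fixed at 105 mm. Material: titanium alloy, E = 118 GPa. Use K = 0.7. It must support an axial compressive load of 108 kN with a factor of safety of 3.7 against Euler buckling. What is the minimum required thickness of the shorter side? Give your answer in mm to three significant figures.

b ≈ 23.3 mm

Required P_cr = n·P = 3.7 × 108 = 399.6 kN
L_e = K·L = 0.7 × 0.811 = 0.5677 m
Required I = P_cr·L_e²/(π²E) = 3.996×10^5 × 0.5677² / (π² × 1.18×10^11) = 1.106×10^-7 m⁴
I_req = 1.106×10^5 mm⁴
Rectangle, weak axis: I_min = h·b³/12 with h = 105 mm fixed  ⇒  b = (12I/h)^(1/3) = 23.3 mm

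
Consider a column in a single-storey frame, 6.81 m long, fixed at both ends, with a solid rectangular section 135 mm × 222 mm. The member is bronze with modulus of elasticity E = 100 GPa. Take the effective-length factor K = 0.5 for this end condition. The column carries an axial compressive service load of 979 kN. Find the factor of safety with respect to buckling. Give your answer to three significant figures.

Buckling occurs about the weak axis: I_min = h·b³/12 with b = 135 mm (the shorter side).
I_min = 222×135³/12 = 4.552×10^7 mm⁴
I = 4.552×10^7 mm⁴ = 4.552×10^-5 m⁴
Effective length L_e = K·L = 0.5 × 6.81 = 3.405 m
P_cr = π²EI / L_e² = π² × 100×10⁹ × 4.552×10^-5 / 3.405² = 3.875×10^6 N
Factor of safety n = P_cr / P = 3874.7 / 979 = 3.96

n ≈ 3.96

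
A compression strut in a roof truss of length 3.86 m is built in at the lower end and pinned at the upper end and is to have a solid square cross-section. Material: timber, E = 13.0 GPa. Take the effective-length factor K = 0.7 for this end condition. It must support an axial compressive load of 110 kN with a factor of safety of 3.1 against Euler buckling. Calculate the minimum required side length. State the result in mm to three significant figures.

Required P_cr = n·P = 3.1 × 110 = 341.0 kN
L_e = K·L = 0.7 × 3.86 = 2.702 m
Required I = P_cr·L_e²/(π²E) = 3.410×10^5 × 2.702² / (π² × 1.30×10^10) = 1.940×10^-5 m⁴
I_req = 1.940×10^7 mm⁴
Solid square: I = a⁴/12  ⇒  a = (12I)^(1/4) = (12×1.940×10^7)^(1/4) = 124 mm

a ≈ 124 mm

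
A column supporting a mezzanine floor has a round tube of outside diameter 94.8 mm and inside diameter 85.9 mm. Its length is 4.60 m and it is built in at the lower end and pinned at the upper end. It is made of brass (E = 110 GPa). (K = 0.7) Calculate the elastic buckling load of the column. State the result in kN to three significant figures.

P_cr ≈ 135 kN

d_o = 94.8 mm, d_i = 85.9 mm
I = π(d_o⁴ − d_i⁴)/64 = π(94.8⁴ − 85.90⁴)/64 = 1.292×10^6 mm⁴
I = 1.292×10^6 mm⁴ = 1.292×10^-6 m⁴
Effective length L_e = K·L = 0.7 × 4.60 = 3.220 m
P_cr = π²EI / L_e² = π² × 110×10⁹ × 1.292×10^-6 / 3.220² = 1.353×10^5 N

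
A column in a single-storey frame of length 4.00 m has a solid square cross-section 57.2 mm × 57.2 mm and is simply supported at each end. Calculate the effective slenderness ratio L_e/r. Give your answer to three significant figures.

λ ≈ 242

I = a⁴/12 = 57.2⁴/12 = 8.921×10^5 mm⁴
A = 3.272×10^3 mm²;  r_min = √(I/A) = √(8.921×10^5/3.272×10^3) = 16.51 mm
L_e = K·L = 1 × 4.00 m = 4.000 m = 4000.0 mm
λ = L_e / r_min = 4000.0 / 16.51 = 242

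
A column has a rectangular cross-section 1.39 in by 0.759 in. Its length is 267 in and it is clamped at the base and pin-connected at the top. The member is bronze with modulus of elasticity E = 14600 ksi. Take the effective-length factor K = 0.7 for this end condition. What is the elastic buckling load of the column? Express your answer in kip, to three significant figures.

P_cr ≈ 0.209 kip

Buckling occurs about the weak axis: I_min = h·b³/12 with b = 0.759 in (the shorter side).
I_min = 1.39×0.759³/12 = 5.065×10^-2 in⁴
Effective length L_e = K·L = 0.7 × 267 = 186.9 in
P_cr = π²EI / L_e² = π² × 14600×10³ × 5.065×10^-2 / 186.9² = 208.9 lb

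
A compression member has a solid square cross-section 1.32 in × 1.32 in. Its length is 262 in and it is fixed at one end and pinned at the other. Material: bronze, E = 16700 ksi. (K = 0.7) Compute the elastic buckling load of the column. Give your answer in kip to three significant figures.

P_cr ≈ 1.24 kip

I = a⁴/12 = 1.32⁴/12 = 0.2530 in⁴
Effective length L_e = K·L = 0.7 × 262 = 183.4 in
P_cr = π²EI / L_e² = π² × 16700×10³ × 0.2530 / 183.4² = 1.240×10^3 lb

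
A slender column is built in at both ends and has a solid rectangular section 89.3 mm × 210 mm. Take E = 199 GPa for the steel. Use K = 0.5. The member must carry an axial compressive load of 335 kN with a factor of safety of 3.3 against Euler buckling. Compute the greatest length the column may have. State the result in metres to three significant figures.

L_max ≈ 9.41 m

Buckling occurs about the weak axis: I_min = h·b³/12 with b = 89.3 mm (the shorter side).
I_min = 210×89.3³/12 = 1.246×10^7 mm⁴
I = 1.246×10^-5 m⁴
Required critical load P_cr = n·P = 3.3 × 335 = 1106 kN = 1.105×10^6 N
From P_cr = π²EI/(K·L)²:  L = (1/K)·√(π²EI/P_cr) = (1/0.5)·√(π²×1.99×10^11×1.246×10^-5/1.105×10^6)
L = 9.41 m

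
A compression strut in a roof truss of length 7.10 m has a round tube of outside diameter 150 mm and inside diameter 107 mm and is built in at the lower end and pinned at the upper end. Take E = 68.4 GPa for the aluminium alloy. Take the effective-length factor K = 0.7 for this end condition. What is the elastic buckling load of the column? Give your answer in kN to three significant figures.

d_o = 150 mm, d_i = 107 mm
I = π(d_o⁴ − d_i⁴)/64 = π(150⁴ − 107.0⁴)/64 = 1.842×10^7 mm⁴
I = 1.842×10^7 mm⁴ = 1.842×10^-5 m⁴
Effective length L_e = K·L = 0.7 × 7.10 = 4.970 m
P_cr = π²EI / L_e² = π² × 68.4×10⁹ × 1.842×10^-5 / 4.970² = 5.033×10^5 N

P_cr ≈ 503 kN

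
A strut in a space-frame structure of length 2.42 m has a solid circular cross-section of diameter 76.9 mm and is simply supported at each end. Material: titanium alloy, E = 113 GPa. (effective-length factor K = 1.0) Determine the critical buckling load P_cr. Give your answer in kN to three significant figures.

P_cr ≈ 327 kN

I = πd⁴/64 = π×76.9⁴/64 = 1.717×10^6 mm⁴
I = 1.717×10^6 mm⁴ = 1.717×10^-6 m⁴
Effective length L_e = K·L = 1 × 2.42 = 2.420 m
P_cr = π²EI / L_e² = π² × 113×10⁹ × 1.717×10^-6 / 2.420² = 3.269×10^5 N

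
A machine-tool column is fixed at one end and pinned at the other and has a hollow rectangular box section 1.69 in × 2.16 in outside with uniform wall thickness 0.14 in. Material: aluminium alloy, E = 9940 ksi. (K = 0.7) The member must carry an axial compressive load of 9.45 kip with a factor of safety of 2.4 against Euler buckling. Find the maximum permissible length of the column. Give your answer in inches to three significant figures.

L_max ≈ 61.6 in

Inner dimensions: h_i = 2.16 − 2×0.14 = 1.880 in, b_i = 1.69 − 2×0.14 = 1.410 in
Weak-axis I_min = (h_o·b_o³ − h_i·b_i³)/12 with b_o = 1.69, b_i = 1.410 in (shorter outer/inner sides).
I_min = (2.16×1.69³ − 1.880×1.410³)/12 = 0.4297 in⁴
Required critical load P_cr = n·P = 2.4 × 9.45 = 22.68 kip = 2.268×10^4 lb
From P_cr = π²EI/(K·L)²:  L = (1/K)·√(π²EI/P_cr) = (1/0.7)·√(π²×9.94×10^6×0.4297/2.268×10^4)
L = 61.6 in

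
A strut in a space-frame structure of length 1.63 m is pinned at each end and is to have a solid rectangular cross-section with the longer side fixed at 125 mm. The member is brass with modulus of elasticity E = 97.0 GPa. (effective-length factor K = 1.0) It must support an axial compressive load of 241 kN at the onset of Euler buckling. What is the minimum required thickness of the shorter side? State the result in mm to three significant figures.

L_e = K·L = 1 × 1.63 = 1.630 m
Required I = P_cr·L_e²/(π²E) = 2.410×10^5 × 1.630² / (π² × 9.70×10^10) = 6.688×10^-7 m⁴
I_req = 6.688×10^5 mm⁴
Rectangle, weak axis: I_min = h·b³/12 with h = 125 mm fixed  ⇒  b = (12I/h)^(1/3) = 40.0 mm

b ≈ 40.0 mm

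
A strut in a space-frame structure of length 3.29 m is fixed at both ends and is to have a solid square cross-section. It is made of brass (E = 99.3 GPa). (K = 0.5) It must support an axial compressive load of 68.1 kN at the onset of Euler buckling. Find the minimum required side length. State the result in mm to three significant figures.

L_e = K·L = 0.5 × 3.29 = 1.645 m
Required I = P_cr·L_e²/(π²E) = 6.810×10^4 × 1.645² / (π² × 9.93×10^10) = 1.880×10^-7 m⁴
I_req = 1.880×10^5 mm⁴
Solid square: I = a⁴/12  ⇒  a = (12I)^(1/4) = (12×1.880×10^5)^(1/4) = 38.8 mm

a ≈ 38.8 mm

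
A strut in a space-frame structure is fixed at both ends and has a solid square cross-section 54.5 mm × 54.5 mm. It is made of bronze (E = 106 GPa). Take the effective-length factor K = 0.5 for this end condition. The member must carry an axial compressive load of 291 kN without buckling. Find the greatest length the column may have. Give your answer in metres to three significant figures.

L_max ≈ 3.25 m

I = a⁴/12 = 54.5⁴/12 = 7.352×10^5 mm⁴
I = 7.352×10^-7 m⁴
At the buckling limit P_cr = P = 2.910×10^5 N
From P_cr = π²EI/(K·L)²:  L = (1/K)·√(π²EI/P_cr) = (1/0.5)·√(π²×1.06×10^11×7.352×10^-7/2.910×10^5)
L = 3.25 m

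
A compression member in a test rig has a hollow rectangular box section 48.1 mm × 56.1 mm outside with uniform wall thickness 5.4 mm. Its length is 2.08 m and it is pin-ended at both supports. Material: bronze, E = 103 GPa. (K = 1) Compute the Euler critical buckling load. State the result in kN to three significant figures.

P_cr ≈ 76.2 kN

Inner dimensions: h_i = 56.1 − 2×5.4 = 45.30 mm, b_i = 48.1 − 2×5.4 = 37.30 mm
Weak-axis I_min = (h_o·b_o³ − h_i·b_i³)/12 with b_o = 48.1, b_i = 37.30 mm (shorter outer/inner sides).
I_min = (56.1×48.1³ − 45.30×37.30³)/12 = 3.244×10^5 mm⁴
I = 3.244×10^5 mm⁴ = 3.244×10^-7 m⁴
Effective length L_e = K·L = 1 × 2.08 = 2.080 m
P_cr = π²EI / L_e² = π² × 103×10⁹ × 3.244×10^-7 / 2.080² = 7.621×10^4 N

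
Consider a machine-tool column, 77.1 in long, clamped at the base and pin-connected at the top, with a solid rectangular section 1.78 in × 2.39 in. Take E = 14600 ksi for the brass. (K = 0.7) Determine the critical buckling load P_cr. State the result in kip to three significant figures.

P_cr ≈ 55.6 kip

Buckling occurs about the weak axis: I_min = h·b³/12 with b = 1.78 in (the shorter side).
I_min = 2.39×1.78³/12 = 1.123 in⁴
Effective length L_e = K·L = 0.7 × 77.1 = 53.97 in
P_cr = π²EI / L_e² = π² × 14600×10³ × 1.123 / 53.97² = 5.557×10^4 lb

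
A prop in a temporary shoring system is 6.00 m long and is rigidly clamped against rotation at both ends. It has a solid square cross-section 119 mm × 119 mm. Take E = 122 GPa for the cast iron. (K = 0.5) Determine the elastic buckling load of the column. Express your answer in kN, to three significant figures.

P_cr ≈ 2240 kN

I = a⁴/12 = 119⁴/12 = 1.671×10^7 mm⁴
I = 1.671×10^7 mm⁴ = 1.671×10^-5 m⁴
Effective length L_e = K·L = 0.5 × 6.00 = 3.000 m
P_cr = π²EI / L_e² = π² × 122×10⁹ × 1.671×10^-5 / 3.000² = 2.236×10^6 N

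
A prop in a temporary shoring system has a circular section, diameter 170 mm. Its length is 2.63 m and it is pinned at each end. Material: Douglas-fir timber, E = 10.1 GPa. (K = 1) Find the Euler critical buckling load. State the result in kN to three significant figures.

I = πd⁴/64 = π×170⁴/64 = 4.100×10^7 mm⁴
I = 4.100×10^7 mm⁴ = 4.100×10^-5 m⁴
Effective length L_e = K·L = 1 × 2.63 = 2.630 m
P_cr = π²EI / L_e² = π² × 10.1×10⁹ × 4.100×10^-5 / 2.630² = 5.908×10^5 N

P_cr ≈ 591 kN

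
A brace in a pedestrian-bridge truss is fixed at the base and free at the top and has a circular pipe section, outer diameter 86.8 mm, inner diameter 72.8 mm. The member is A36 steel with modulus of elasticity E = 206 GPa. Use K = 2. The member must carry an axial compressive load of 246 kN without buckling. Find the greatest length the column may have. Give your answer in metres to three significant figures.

d_o = 86.8 mm, d_i = 72.8 mm
I = π(d_o⁴ − d_i⁴)/64 = π(86.8⁴ − 72.80⁴)/64 = 1.408×10^6 mm⁴
I = 1.408×10^-6 m⁴
At the buckling limit P_cr = P = 2.460×10^5 N
From P_cr = π²EI/(K·L)²:  L = (1/K)·√(π²EI/P_cr) = (1/2)·√(π²×2.06×10^11×1.408×10^-6/2.460×10^5)
L = 1.71 m

L_max ≈ 1.71 m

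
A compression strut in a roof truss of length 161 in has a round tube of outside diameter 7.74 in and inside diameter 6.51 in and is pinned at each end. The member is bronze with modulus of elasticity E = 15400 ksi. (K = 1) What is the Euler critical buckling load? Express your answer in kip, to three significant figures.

P_cr ≈ 516 kip

d_o = 7.74 in, d_i = 6.51 in
I = π(d_o⁴ − d_i⁴)/64 = π(7.74⁴ − 6.510⁴)/64 = 88.01 in⁴
Effective length L_e = K·L = 1 × 161 = 161.0 in
P_cr = π²EI / L_e² = π² × 15400×10³ × 88.01 / 161.0² = 5.160×10^5 lb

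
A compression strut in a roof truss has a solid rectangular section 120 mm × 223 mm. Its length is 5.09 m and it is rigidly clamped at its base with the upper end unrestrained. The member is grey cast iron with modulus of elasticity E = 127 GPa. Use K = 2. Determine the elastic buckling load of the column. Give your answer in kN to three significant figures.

P_cr ≈ 388 kN

Buckling occurs about the weak axis: I_min = h·b³/12 with b = 120 mm (the shorter side).
I_min = 223×120³/12 = 3.211×10^7 mm⁴
I = 3.211×10^7 mm⁴ = 3.211×10^-5 m⁴
Effective length L_e = K·L = 2 × 5.09 = 10.18 m
P_cr = π²EI / L_e² = π² × 127×10⁹ × 3.211×10^-5 / 10.18² = 3.884×10^5 N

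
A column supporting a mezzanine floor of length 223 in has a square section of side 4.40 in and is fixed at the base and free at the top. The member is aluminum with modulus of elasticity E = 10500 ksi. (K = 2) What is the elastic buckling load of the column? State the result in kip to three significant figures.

I = a⁴/12 = 4.40⁴/12 = 31.23 in⁴
Effective length L_e = K·L = 2 × 223 = 446.0 in
P_cr = π²EI / L_e² = π² × 10500×10³ × 31.23 / 446.0² = 1.627×10^4 lb

P_cr ≈ 16.3 kip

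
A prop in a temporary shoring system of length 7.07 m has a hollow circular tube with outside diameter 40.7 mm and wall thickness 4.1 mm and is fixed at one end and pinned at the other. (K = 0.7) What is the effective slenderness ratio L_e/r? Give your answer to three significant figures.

λ ≈ 380

Inner diameter d_i = 40.7 − 2×4.1 = 32.50 mm
I = π(d_o⁴ − d_i⁴)/64 = π(40.7⁴ − 32.50⁴)/64 = 7.993×10^4 mm⁴
A = 471.4 mm²;  r_min = √(I/A) = √(7.993×10^4/471.4) = 13.02 mm
L_e = K·L = 0.7 × 7.07 m = 4.949 m = 4949.0 mm
λ = L_e / r_min = 4949.0 / 13.02 = 380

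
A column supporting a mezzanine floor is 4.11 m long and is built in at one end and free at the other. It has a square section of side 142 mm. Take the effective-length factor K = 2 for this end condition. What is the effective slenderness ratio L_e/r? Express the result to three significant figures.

λ ≈ 201

For a square r = a/√12 = 142/√12 = 40.99 mm
L_e = K·L = 2 × 4.11 m = 8.220 m = 8220.0 mm
λ = L_e / r_min = 8220.0 / 40.99 = 201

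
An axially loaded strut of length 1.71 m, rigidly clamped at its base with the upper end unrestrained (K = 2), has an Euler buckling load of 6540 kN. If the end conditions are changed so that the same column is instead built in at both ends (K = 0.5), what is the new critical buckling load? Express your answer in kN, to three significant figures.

P_cr ∝ 1/K², so P_cr,new = P_cr,old × (K_old/K_new)² = 6540 × (2/0.5)²
= 6540 × 16.00 = 105000 kN

P_cr ≈ 105000 kN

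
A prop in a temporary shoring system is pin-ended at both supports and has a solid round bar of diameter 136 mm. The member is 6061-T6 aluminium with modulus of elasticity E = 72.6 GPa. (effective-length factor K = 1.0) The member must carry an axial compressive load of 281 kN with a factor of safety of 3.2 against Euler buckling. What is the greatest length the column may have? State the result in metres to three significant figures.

I = πd⁴/64 = π×136⁴/64 = 1.679×10^7 mm⁴
I = 1.679×10^-5 m⁴
Required critical load P_cr = n·P = 3.2 × 281 = 899.2 kN = 8.992×10^5 N
From P_cr = π²EI/(K·L)²:  L = (1/K)·√(π²EI/P_cr) = (1/1)·√(π²×7.26×10^10×1.679×10^-5/8.992×10^5)
L = 3.66 m

L_max ≈ 3.66 m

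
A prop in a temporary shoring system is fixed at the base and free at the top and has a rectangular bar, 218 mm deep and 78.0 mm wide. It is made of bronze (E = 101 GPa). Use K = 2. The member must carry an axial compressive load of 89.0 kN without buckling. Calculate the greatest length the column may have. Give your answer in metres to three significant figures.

Buckling occurs about the weak axis: I_min = h·b³/12 with b = 78.0 mm (the shorter side).
I_min = 218×78.0³/12 = 8.621×10^6 mm⁴
I = 8.621×10^-6 m⁴
At the buckling limit P_cr = P = 8.900×10^4 N
From P_cr = π²EI/(K·L)²:  L = (1/K)·√(π²EI/P_cr) = (1/2)·√(π²×1.01×10^11×8.621×10^-6/8.900×10^4)
L = 4.91 m

L_max ≈ 4.91 m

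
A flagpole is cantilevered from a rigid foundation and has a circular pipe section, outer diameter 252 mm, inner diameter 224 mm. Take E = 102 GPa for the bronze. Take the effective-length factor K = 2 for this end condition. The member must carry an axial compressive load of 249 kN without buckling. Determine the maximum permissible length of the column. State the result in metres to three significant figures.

L_max ≈ 8.67 m

d_o = 252 mm, d_i = 224 mm
I = π(d_o⁴ − d_i⁴)/64 = π(252⁴ − 224.0⁴)/64 = 7.437×10^7 mm⁴
I = 7.437×10^-5 m⁴
At the buckling limit P_cr = P = 2.490×10^5 N
From P_cr = π²EI/(K·L)²:  L = (1/K)·√(π²EI/P_cr) = (1/2)·√(π²×1.02×10^11×7.437×10^-5/2.490×10^5)
L = 8.67 m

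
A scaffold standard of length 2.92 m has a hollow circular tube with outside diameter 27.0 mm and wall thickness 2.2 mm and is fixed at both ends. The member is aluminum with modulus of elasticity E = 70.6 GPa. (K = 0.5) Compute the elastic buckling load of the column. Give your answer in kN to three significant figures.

Inner diameter d_i = 27.0 − 2×2.2 = 22.60 mm
I = π(d_o⁴ − d_i⁴)/64 = π(27.0⁴ − 22.60⁴)/64 = 1.328×10^4 mm⁴
I = 1.328×10^4 mm⁴ = 1.328×10^-8 m⁴
Effective length L_e = K·L = 0.5 × 2.92 = 1.460 m
P_cr = π²EI / L_e² = π² × 70.6×10⁹ × 1.328×10^-8 / 1.460² = 4.342×10^3 N

P_cr ≈ 4.34 kN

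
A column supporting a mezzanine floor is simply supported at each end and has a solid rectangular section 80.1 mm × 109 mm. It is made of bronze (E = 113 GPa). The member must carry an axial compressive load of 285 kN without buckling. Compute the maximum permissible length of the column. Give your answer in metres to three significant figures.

L_max ≈ 4.27 m

Buckling occurs about the weak axis: I_min = h·b³/12 with b = 80.1 mm (the shorter side).
I_min = 109×80.1³/12 = 4.668×10^6 mm⁴
I = 4.668×10^-6 m⁴
At the buckling limit P_cr = P = 2.850×10^5 N
From P_cr = π²EI/(K·L)²:  L = (1/K)·√(π²EI/P_cr) = (1/1)·√(π²×1.13×10^11×4.668×10^-6/2.850×10^5)
L = 4.27 m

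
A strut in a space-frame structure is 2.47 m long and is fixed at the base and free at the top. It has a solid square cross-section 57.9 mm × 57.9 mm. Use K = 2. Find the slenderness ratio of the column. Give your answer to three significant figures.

λ ≈ 296

I = a⁴/12 = 57.9⁴/12 = 9.366×10^5 mm⁴
A = 3.352×10^3 mm²;  r_min = √(I/A) = √(9.366×10^5/3.352×10^3) = 16.71 mm
L_e = K·L = 2 × 2.47 m = 4.940 m = 4940.0 mm
λ = L_e / r_min = 4940.0 / 16.71 = 296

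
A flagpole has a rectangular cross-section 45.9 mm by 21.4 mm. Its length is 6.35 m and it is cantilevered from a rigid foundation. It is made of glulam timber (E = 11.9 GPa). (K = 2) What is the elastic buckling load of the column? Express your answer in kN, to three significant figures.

Buckling occurs about the weak axis: I_min = h·b³/12 with b = 21.4 mm (the shorter side).
I_min = 45.9×21.4³/12 = 3.749×10^4 mm⁴
I = 3.749×10^4 mm⁴ = 3.749×10^-8 m⁴
Effective length L_e = K·L = 2 × 6.35 = 12.70 m
P_cr = π²EI / L_e² = π² × 11.9×10⁹ × 3.749×10^-8 / 12.70² = 27.30 N

P_cr ≈ 0.0273 kN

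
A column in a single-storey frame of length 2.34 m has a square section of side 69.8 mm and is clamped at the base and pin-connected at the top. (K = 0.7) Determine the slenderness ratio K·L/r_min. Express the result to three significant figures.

I = a⁴/12 = 69.8⁴/12 = 1.978×10^6 mm⁴
A = 4.872×10^3 mm²;  r_min = √(I/A) = √(1.978×10^6/4.872×10^3) = 20.15 mm
L_e = K·L = 0.7 × 2.34 m = 1.638 m = 1638.0 mm
λ = L_e / r_min = 1638.0 / 20.15 = 81.3

λ ≈ 81.3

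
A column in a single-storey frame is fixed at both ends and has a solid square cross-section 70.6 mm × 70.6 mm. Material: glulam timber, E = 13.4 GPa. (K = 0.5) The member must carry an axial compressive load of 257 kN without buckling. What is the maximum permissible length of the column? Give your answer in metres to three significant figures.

I = a⁴/12 = 70.6⁴/12 = 2.070×10^6 mm⁴
I = 2.070×10^-6 m⁴
At the buckling limit P_cr = P = 2.570×10^5 N
From P_cr = π²EI/(K·L)²:  L = (1/K)·√(π²EI/P_cr) = (1/0.5)·√(π²×1.34×10^10×2.070×10^-6/2.570×10^5)
L = 2.06 m

L_max ≈ 2.06 m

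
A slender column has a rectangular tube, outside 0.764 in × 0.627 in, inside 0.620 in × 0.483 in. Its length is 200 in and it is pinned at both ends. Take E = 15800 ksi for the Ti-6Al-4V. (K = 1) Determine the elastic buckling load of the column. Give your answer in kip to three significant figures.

Weak-axis I_min = (h_o·b_o³ − h_i·b_i³)/12 with b_o = 0.627, b_i = 0.4830 in (shorter outer/inner sides).
I_min = (0.764×0.627³ − 0.6200×0.4830³)/12 = 9.872×10^-3 in⁴
Effective length L_e = K·L = 1 × 200 = 200.0 in
P_cr = π²EI / L_e² = π² × 15800×10³ × 9.872×10^-3 / 200.0² = 38.48 lb

P_cr ≈ 0.0385 kip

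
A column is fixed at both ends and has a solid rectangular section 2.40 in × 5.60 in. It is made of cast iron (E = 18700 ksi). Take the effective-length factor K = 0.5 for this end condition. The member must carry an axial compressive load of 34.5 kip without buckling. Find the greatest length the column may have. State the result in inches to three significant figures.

Buckling occurs about the weak axis: I_min = h·b³/12 with b = 2.40 in (the shorter side).
I_min = 5.60×2.40³/12 = 6.451 in⁴
At the buckling limit P_cr = P = 3.450×10^4 lb
From P_cr = π²EI/(K·L)²:  L = (1/K)·√(π²EI/P_cr) = (1/0.5)·√(π²×1.87×10^7×6.451/3.450×10^4)
L = 372 in

L_max ≈ 372 in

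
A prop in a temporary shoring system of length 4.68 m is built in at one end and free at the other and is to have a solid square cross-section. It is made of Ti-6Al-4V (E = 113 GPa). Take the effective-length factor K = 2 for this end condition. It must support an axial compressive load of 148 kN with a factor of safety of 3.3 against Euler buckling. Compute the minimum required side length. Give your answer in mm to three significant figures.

Required P_cr = n·P = 3.3 × 148 = 488.4 kN
L_e = K·L = 2 × 4.68 = 9.360 m
Required I = P_cr·L_e²/(π²E) = 4.884×10^5 × 9.360² / (π² × 1.13×10^11) = 3.837×10^-5 m⁴
I_req = 3.837×10^7 mm⁴
Solid square: I = a⁴/12  ⇒  a = (12I)^(1/4) = (12×3.837×10^7)^(1/4) = 146 mm

a ≈ 146 mm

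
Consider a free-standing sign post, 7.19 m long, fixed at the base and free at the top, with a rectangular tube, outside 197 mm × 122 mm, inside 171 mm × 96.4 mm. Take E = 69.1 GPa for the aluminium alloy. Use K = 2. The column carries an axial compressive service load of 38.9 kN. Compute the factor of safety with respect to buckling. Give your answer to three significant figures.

n ≈ 1.45

Weak-axis I_min = (h_o·b_o³ − h_i·b_i³)/12 with b_o = 122, b_i = 96.40 mm (shorter outer/inner sides).
I_min = (197×122³ − 171.0×96.40³)/12 = 1.704×10^7 mm⁴
I = 1.704×10^7 mm⁴ = 1.704×10^-5 m⁴
Effective length L_e = K·L = 2 × 7.19 = 14.38 m
P_cr = π²EI / L_e² = π² × 69.1×10⁹ × 1.704×10^-5 / 14.38² = 5.621×10^4 N
Factor of safety n = P_cr / P = 56.214 / 38.9 = 1.45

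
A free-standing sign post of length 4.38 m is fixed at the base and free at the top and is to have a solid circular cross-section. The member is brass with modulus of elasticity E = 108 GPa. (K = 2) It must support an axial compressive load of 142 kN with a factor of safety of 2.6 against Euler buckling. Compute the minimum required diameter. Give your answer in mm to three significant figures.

d ≈ 153 mm

Required P_cr = n·P = 2.6 × 142 = 369.2 kN
L_e = K·L = 2 × 4.38 = 8.760 m
Required I = P_cr·L_e²/(π²E) = 3.692×10^5 × 8.760² / (π² × 1.08×10^11) = 2.658×10^-5 m⁴
I_req = 2.658×10^7 mm⁴
Solid circle: I = πd⁴/64  ⇒  d = (64I/π)^(1/4) = (64×2.658×10^7/π)^(1/4) = 153 mm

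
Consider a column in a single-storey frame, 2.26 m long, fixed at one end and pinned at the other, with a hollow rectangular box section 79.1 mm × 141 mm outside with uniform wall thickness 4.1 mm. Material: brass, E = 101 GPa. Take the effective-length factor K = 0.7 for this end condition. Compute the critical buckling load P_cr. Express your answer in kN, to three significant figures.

P_cr ≈ 745 kN

Inner dimensions: h_i = 141 − 2×4.1 = 132.8 mm, b_i = 79.1 − 2×4.1 = 70.90 mm
Weak-axis I_min = (h_o·b_o³ − h_i·b_i³)/12 with b_o = 79.1, b_i = 70.90 mm (shorter outer/inner sides).
I_min = (141×79.1³ − 132.8×70.90³)/12 = 1.871×10^6 mm⁴
I = 1.871×10^6 mm⁴ = 1.871×10^-6 m⁴
Effective length L_e = K·L = 0.7 × 2.26 = 1.582 m
P_cr = π²EI / L_e² = π² × 101×10⁹ × 1.871×10^-6 / 1.582² = 7.452×10^5 N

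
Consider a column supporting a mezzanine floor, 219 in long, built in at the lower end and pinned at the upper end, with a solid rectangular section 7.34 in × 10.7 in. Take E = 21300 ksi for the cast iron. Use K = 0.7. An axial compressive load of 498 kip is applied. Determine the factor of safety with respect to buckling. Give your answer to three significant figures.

Buckling occurs about the weak axis: I_min = h·b³/12 with b = 7.34 in (the shorter side).
I_min = 10.7×7.34³/12 = 352.6 in⁴
Effective length L_e = K·L = 0.7 × 219 = 153.3 in
P_cr = π²EI / L_e² = π² × 21300×10³ × 352.6 / 153.3² = 3.154×10^6 lb
Factor of safety n = P_cr / P = 3154.2 / 498 = 6.33

n ≈ 6.33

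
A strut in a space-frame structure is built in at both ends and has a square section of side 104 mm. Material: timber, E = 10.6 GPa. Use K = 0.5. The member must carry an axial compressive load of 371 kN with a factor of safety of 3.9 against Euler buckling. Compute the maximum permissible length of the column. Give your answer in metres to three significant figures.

L_max ≈ 1.68 m

I = a⁴/12 = 104⁴/12 = 9.749×10^6 mm⁴
I = 9.749×10^-6 m⁴
Required critical load P_cr = n·P = 3.9 × 371 = 1447 kN = 1.447×10^6 N
From P_cr = π²EI/(K·L)²:  L = (1/K)·√(π²EI/P_cr) = (1/0.5)·√(π²×1.06×10^10×9.749×10^-6/1.447×10^6)
L = 1.68 m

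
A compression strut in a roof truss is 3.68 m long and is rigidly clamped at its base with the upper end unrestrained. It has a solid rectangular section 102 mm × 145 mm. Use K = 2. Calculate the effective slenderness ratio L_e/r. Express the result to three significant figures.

For a rectangle r_min = b/√12 = 102/√12 = 29.44 mm
L_e = K·L = 2 × 3.68 m = 7.360 m = 7360.0 mm
λ = L_e / r_min = 7360.0 / 29.44 = 250

λ ≈ 250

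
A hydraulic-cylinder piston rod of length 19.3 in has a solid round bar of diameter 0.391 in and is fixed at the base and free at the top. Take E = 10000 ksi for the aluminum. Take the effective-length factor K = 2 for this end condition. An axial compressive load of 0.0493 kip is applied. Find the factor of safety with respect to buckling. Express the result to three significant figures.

I = πd⁴/64 = π×0.391⁴/64 = 1.147×10^-3 in⁴
Effective length L_e = K·L = 2 × 19.3 = 38.60 in
P_cr = π²EI / L_e² = π² × 10000×10³ × 1.147×10^-3 / 38.60² = 76.00 lb
Factor of safety n = P_cr / P = 0.075998 / 0.0493 = 1.54

n ≈ 1.54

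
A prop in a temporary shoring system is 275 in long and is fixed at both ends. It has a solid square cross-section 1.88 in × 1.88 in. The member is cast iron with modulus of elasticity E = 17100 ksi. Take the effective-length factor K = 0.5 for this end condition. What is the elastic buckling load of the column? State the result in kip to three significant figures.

I = a⁴/12 = 1.88⁴/12 = 1.041 in⁴
Effective length L_e = K·L = 0.5 × 275 = 137.5 in
P_cr = π²EI / L_e² = π² × 17100×10³ × 1.041 / 137.5² = 9.293×10^3 lb

P_cr ≈ 9.29 kip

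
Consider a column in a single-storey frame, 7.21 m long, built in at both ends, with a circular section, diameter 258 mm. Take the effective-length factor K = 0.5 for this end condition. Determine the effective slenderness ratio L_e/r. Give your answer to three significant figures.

I = πd⁴/64 = π×258⁴/64 = 2.175×10^8 mm⁴
A = 5.228×10^4 mm²;  r_min = √(I/A) = √(2.175×10^8/5.228×10^4) = 64.50 mm
L_e = K·L = 0.5 × 7.21 m = 3.605 m = 3605.0 mm
λ = L_e / r_min = 3605.0 / 64.50 = 55.9

λ ≈ 55.9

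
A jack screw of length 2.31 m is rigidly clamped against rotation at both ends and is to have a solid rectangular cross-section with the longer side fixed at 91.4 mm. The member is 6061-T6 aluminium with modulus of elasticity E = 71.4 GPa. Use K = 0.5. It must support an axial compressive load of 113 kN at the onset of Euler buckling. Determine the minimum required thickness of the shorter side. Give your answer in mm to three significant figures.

L_e = K·L = 0.5 × 2.31 = 1.155 m
Required I = P_cr·L_e²/(π²E) = 1.130×10^5 × 1.155² / (π² × 7.14×10^10) = 2.139×10^-7 m⁴
I_req = 2.139×10^5 mm⁴
Rectangle, weak axis: I_min = h·b³/12 with h = 91.4 mm fixed  ⇒  b = (12I/h)^(1/3) = 30.4 mm

b ≈ 30.4 mm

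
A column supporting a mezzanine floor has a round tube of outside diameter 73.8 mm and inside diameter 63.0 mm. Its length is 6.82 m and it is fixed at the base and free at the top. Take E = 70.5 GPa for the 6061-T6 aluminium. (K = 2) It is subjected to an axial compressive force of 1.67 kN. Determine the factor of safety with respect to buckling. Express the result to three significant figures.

n ≈ 1.53

d_o = 73.8 mm, d_i = 63.0 mm
I = π(d_o⁴ − d_i⁴)/64 = π(73.8⁴ − 63.00⁴)/64 = 6.828×10^5 mm⁴
I = 6.828×10^5 mm⁴ = 6.828×10^-7 m⁴
Effective length L_e = K·L = 2 × 6.82 = 13.64 m
P_cr = π²EI / L_e² = π² × 70.5×10⁹ × 6.828×10^-7 / 13.64² = 2.554×10^3 N
Factor of safety n = P_cr / P = 2.5538 / 1.67 = 1.53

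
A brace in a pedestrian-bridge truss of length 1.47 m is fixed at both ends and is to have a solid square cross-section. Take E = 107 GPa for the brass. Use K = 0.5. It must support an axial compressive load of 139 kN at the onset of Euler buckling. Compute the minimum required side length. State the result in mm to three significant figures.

a ≈ 30.4 mm

L_e = K·L = 0.5 × 1.47 = 0.7350 m
Required I = P_cr·L_e²/(π²E) = 1.390×10^5 × 0.7350² / (π² × 1.07×10^11) = 7.111×10^-8 m⁴
I_req = 7.111×10^4 mm⁴
Solid square: I = a⁴/12  ⇒  a = (12I)^(1/4) = (12×7.111×10^4)^(1/4) = 30.4 mm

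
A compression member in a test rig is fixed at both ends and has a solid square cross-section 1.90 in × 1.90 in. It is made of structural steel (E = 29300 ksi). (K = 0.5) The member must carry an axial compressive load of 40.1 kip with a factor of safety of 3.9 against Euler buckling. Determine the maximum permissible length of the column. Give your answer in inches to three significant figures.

I = a⁴/12 = 1.90⁴/12 = 1.086 in⁴
Required critical load P_cr = n·P = 3.9 × 40.1 = 156.4 kip = 1.564×10^5 lb
From P_cr = π²EI/(K·L)²:  L = (1/K)·√(π²EI/P_cr) = (1/0.5)·√(π²×2.93×10^7×1.086/1.564×10^5)
L = 89.6 in

L_max ≈ 89.6 in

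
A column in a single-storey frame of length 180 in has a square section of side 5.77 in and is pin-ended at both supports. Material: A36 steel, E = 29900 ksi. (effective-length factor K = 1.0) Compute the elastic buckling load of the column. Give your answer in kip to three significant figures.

P_cr ≈ 841 kip

I = a⁴/12 = 5.77⁴/12 = 92.37 in⁴
Effective length L_e = K·L = 1 × 180 = 180.0 in
P_cr = π²EI / L_e² = π² × 29900×10³ × 92.37 / 180.0² = 8.413×10^5 lb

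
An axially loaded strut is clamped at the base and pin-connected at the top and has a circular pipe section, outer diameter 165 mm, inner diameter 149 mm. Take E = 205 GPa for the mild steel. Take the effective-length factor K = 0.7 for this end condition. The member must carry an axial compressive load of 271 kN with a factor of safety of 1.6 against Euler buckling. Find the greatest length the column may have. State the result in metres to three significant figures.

L_max ≈ 10.8 m

d_o = 165 mm, d_i = 149 mm
I = π(d_o⁴ − d_i⁴)/64 = π(165⁴ − 149.0⁴)/64 = 1.219×10^7 mm⁴
I = 1.219×10^-5 m⁴
Required critical load P_cr = n·P = 1.6 × 271 = 433.6 kN = 4.336×10^5 N
From P_cr = π²EI/(K·L)²:  L = (1/K)·√(π²EI/P_cr) = (1/0.7)·√(π²×2.05×10^11×1.219×10^-5/4.336×10^5)
L = 10.8 m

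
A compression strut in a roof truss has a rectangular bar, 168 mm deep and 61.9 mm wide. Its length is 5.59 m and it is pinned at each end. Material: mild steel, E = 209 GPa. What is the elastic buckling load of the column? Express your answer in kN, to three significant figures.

P_cr ≈ 219 kN

Buckling occurs about the weak axis: I_min = h·b³/12 with b = 61.9 mm (the shorter side).
I_min = 168×61.9³/12 = 3.320×10^6 mm⁴
I = 3.320×10^6 mm⁴ = 3.320×10^-6 m⁴
Effective length L_e = K·L = 1 × 5.59 = 5.590 m
P_cr = π²EI / L_e² = π² × 209×10⁹ × 3.320×10^-6 / 5.590² = 2.192×10^5 N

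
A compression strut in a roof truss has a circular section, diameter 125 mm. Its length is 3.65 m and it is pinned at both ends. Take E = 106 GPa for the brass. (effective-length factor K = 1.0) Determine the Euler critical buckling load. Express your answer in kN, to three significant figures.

I = πd⁴/64 = π×125⁴/64 = 1.198×10^7 mm⁴
I = 1.198×10^7 mm⁴ = 1.198×10^-5 m⁴
Effective length L_e = K·L = 1 × 3.65 = 3.650 m
P_cr = π²EI / L_e² = π² × 106×10⁹ × 1.198×10^-5 / 3.650² = 9.411×10^5 N

P_cr ≈ 941 kN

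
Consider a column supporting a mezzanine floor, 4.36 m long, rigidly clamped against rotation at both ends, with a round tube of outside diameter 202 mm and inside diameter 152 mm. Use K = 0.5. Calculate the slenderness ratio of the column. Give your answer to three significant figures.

d_o = 202 mm, d_i = 152 mm
I = π(d_o⁴ − d_i⁴)/64 = π(202⁴ − 152.0⁴)/64 = 5.553×10^7 mm⁴
A = 1.390×10^4 mm²;  r_min = √(I/A) = √(5.553×10^7/1.390×10^4) = 63.20 mm
L_e = K·L = 0.5 × 4.36 m = 2.180 m = 2180.0 mm
λ = L_e / r_min = 2180.0 / 63.20 = 34.5

λ ≈ 34.5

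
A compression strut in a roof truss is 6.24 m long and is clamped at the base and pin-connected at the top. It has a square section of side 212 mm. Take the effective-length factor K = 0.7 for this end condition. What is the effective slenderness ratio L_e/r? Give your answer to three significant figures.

λ ≈ 71.4

I = a⁴/12 = 212⁴/12 = 1.683×10^8 mm⁴
A = 4.494×10^4 mm²;  r_min = √(I/A) = √(1.683×10^8/4.494×10^4) = 61.20 mm
L_e = K·L = 0.7 × 6.24 m = 4.368 m = 4368.0 mm
λ = L_e / r_min = 4368.0 / 61.20 = 71.4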